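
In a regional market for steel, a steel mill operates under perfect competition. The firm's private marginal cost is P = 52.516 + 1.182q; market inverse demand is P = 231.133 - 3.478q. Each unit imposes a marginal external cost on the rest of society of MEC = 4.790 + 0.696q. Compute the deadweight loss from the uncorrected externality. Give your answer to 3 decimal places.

Market equilibrium (private): 52.516 + 1.182q = 231.133 - 3.478q → q_m = 38.3298.
Social marginal cost = private MC + MEC = 57.306 + 1.878q.
Set SMC = demand: 57.306 + 1.878q = 231.133 - 3.478q → q* = 32.4546.
The loss is the area between SMC and demand from q* to q_m; with linear curves that's a triangle of height MEC(q_m).
DWL = ½ × 5.8752 × 31.4676 = 92.4392.

DWL = 92.439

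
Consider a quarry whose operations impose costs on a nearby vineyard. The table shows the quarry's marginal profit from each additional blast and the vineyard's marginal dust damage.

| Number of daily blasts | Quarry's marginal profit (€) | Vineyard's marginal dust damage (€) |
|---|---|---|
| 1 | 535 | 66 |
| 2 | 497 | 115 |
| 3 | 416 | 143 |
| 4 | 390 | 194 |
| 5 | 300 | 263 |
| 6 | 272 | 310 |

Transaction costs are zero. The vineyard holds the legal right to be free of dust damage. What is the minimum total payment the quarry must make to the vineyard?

€781

Efficient level: marginal profit ≥ marginal dust damage through level 5, so k* = 5.
With the vineyard holding the right, the quarry must at least compensate total damage at k*: 66 + 115 + 143 + 194 + 263 = 781.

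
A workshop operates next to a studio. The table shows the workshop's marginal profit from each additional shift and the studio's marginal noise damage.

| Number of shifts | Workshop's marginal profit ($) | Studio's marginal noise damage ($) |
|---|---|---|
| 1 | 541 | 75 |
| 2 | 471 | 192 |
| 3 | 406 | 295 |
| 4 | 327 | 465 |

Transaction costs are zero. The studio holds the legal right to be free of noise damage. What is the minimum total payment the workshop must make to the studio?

$562

Efficient level: marginal profit ≥ marginal noise damage through level 3, so k* = 3.
With the studio holding the right, the workshop must at least compensate total damage at k*: 75 + 192 + 295 = 562.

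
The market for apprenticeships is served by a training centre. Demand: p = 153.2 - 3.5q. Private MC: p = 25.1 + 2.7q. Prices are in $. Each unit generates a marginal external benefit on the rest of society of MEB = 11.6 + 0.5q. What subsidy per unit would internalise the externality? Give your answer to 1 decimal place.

subsidy = $23.9 per unit

Social marginal cost = private MC − MEB = 13.5 + 2.2q.
Set SMC = demand: 13.5 + 2.2q = 153.2 - 3.5q → q* = 24.5088.
The Pigouvian subsidy equals MEB at q*: 11.6 + 0.5×24.5088 = 23.8544.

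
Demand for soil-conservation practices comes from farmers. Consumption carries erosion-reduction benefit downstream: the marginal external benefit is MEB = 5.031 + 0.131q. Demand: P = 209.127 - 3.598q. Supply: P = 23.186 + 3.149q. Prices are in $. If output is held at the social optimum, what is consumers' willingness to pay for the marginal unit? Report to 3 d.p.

P = $105.270

Social marginal benefit = demand + MEB = 214.158 - 3.467q.
Set SMB = MC: 214.158 - 3.467q = 23.186 + 3.149q → q* = 28.8652.
Consumer price on the demand curve at q*: 209.127 − 3.598×28.8652 = 105.2700.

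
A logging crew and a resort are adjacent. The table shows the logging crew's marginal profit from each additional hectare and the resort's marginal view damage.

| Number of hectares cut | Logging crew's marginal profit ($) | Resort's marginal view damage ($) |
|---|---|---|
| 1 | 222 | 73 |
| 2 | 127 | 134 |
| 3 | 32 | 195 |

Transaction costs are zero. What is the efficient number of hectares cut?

Bargaining reaches the level where marginal profit last exceeds marginal view damage.
That holds through level 1 (222 ≥ 73) but not at 2 (127 < 134).

1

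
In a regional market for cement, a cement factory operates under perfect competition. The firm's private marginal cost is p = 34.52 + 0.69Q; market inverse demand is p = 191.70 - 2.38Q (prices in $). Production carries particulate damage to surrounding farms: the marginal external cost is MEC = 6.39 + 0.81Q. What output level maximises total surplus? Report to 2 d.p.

Social marginal cost = private MC + MEC = 40.91 + 1.50Q.
Set SMC = demand: 40.91 + 1.50Q = 191.70 - 2.38Q → Q* = 38.8634.

Q* = 38.86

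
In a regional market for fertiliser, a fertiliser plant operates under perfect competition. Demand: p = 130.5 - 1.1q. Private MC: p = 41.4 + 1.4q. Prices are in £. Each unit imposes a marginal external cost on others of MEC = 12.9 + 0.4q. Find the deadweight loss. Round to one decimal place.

Market equilibrium (private): 41.4 + 1.4q = 130.5 - 1.1q → q_m = 35.6400.
Social marginal cost = private MC + MEC = 54.3 + 1.8q.
Set SMC = demand: 54.3 + 1.8q = 130.5 - 1.1q → q* = 26.2759.
Height of the DWL triangle at q_m is SMC(q_m) − demand(q_m) = MEC(q_m) = 27.1560.
DWL = ½ × 9.3641 × 27.1560 = 127.1457.

DWL = £127.1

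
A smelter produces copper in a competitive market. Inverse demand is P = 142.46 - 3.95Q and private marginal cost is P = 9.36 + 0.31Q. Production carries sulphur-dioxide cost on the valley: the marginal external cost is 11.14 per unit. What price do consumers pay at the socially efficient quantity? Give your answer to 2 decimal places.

P = 29.38

Social marginal cost = private MC + MEC = 20.50 + 0.31Q.
Set SMC = demand: 20.50 + 0.31Q = 142.46 - 3.95Q → Q* = 28.6291.
Consumer price on the demand curve at Q*: 142.46 − 3.95×28.6291 = 29.3751.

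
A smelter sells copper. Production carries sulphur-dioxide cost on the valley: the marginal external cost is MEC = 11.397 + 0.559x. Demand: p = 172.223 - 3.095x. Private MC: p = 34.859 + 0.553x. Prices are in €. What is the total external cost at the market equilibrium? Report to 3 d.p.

Market equilibrium (private): 34.859 + 0.553x = 172.223 - 3.095x → x_m = 37.6546.
Total external cost = ∫₀^{x_m} (11.397 + 0.559x) dx = 11.397×37.6546 + ½×0.559×37.6546² = 825.4438.

€825.444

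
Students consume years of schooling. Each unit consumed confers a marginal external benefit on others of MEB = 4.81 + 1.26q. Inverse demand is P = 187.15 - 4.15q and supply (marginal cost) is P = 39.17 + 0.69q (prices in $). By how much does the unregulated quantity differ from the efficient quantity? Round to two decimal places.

Market equilibrium (private): 39.17 + 0.69q = 187.15 - 4.15q → q_m = 30.5744.
Social marginal benefit = demand + MEB = 191.96 - 2.89q.
Set SMB = MC: 191.96 - 2.89q = 39.17 + 0.69q → q* = 42.6788.
Gap = |30.5744 − 42.6788| = 12.1044.

12.10 units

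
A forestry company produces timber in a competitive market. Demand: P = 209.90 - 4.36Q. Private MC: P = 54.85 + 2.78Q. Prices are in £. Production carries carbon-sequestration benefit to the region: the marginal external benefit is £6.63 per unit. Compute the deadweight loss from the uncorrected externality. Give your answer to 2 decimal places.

Market equilibrium (private): 54.85 + 2.78Q = 209.90 - 4.36Q → Q_m = 21.7157.
Social marginal cost = private MC − MEB = 48.22 + 2.78Q.
Set SMC = demand: 48.22 + 2.78Q = 209.90 - 4.36Q → Q* = 22.6443.
Between Q* and Q_m the wedge demand − SMC runs linearly from 0 to MEB(Q_m), so the loss is a triangle.
DWL = ½ × 0.9286 × 6.6300 = 3.0783.

DWL = £3.08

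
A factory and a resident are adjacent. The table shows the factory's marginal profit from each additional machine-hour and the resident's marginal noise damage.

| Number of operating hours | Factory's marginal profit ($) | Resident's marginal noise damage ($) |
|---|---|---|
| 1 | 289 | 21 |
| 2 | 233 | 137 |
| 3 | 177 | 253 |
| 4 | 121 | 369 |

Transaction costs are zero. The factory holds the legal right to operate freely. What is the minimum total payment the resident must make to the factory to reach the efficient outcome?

Left alone the factory would choose level 4 (marginal profit stays positive).
Efficient level: k* = 2 (marginal profit ≥ marginal noise damage through 2).
The resident must at least cover the factory's forgone profit from cutting 4→2: 177 + 121 = 298.

$298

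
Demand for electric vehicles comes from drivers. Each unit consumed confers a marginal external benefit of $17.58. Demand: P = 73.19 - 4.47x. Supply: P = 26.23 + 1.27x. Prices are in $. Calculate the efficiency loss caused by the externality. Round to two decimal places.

Market equilibrium (private): 26.23 + 1.27x = 73.19 - 4.47x → x_m = 8.1812.
Social marginal benefit = demand + MEB = 90.77 - 4.47x.
Set SMB = MC: 90.77 - 4.47x = 26.23 + 1.27x → x* = 11.2439.
The loss is the area between SMB and MC from x* to x_m; with linear curves that's a triangle of height MEB(x_m).
DWL = ½ × 3.0627 × 17.5800 = 26.9211.

DWL = $26.92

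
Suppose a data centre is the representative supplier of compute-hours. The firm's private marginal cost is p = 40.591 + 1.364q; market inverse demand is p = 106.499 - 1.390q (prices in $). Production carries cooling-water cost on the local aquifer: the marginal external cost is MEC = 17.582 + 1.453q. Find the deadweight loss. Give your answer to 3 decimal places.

DWL = $325.770

Market equilibrium (private): 40.591 + 1.364q = 106.499 - 1.390q → q_m = 23.9317.
Social marginal cost = private MC + MEC = 58.173 + 2.817q.
Set SMC = demand: 58.173 + 2.817q = 106.499 - 1.390q → q* = 11.4870.
Height of the DWL triangle at q_m is SMC(q_m) − demand(q_m) = MEC(q_m) = 52.3548.
DWL = ½ × 12.4447 × 52.3548 = 325.7699.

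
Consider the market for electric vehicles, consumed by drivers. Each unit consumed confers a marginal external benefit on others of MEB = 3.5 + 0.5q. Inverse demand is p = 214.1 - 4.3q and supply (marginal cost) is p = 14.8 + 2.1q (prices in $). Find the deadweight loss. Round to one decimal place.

Market equilibrium (private): 14.8 + 2.1q = 214.1 - 4.3q → q_m = 31.1406.
Social marginal benefit = demand + MEB = 217.6 - 3.8q.
Set SMB = MC: 217.6 - 3.8q = 14.8 + 2.1q → q* = 34.3729.
The welfare-loss triangle has base |q_m − q*| and height MEB(q_m) (the vertical gap between SMB and MC is zero at q* and MEB at q_m).
DWL = ½ × 3.2323 × 19.0703 = 30.8205.

DWL = $30.8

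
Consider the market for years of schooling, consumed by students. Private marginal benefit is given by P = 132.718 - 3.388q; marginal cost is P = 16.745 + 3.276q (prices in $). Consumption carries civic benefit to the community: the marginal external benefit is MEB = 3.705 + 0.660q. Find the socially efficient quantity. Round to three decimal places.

Social marginal benefit = demand + MEB = 136.423 - 2.728q.
Set SMB = MC: 136.423 - 2.728q = 16.745 + 3.276q → q* = 19.9330.

q* = 19.933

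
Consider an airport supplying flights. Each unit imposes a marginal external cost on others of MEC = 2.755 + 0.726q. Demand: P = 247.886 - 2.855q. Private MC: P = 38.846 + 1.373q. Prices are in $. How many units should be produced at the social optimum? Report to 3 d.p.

Social marginal cost = private MC + MEC = 41.601 + 2.099q.
Set SMC = demand: 41.601 + 2.099q = 247.886 - 2.855q → q* = 41.6401.

q* = 41.640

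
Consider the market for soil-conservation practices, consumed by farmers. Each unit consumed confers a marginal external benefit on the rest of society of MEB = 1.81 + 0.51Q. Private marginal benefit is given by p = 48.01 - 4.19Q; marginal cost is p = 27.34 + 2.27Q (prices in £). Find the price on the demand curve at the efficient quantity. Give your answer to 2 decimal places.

P = £32.18

Social marginal benefit = demand + MEB = 49.82 - 3.68Q.
Set SMB = MC: 49.82 - 3.68Q = 27.34 + 2.27Q → Q* = 3.7782.
Consumer price on the demand curve at Q*: 48.01 − 4.19×3.7782 = 32.1793.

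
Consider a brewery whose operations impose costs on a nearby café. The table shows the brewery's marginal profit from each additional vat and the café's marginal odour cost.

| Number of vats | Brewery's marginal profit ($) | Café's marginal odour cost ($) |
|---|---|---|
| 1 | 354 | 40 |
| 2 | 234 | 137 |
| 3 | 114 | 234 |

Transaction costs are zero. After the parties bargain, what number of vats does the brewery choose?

2

Bargaining reaches the level where marginal profit last exceeds marginal odour cost.
That holds through level 2 (234 ≥ 137) but not at 3 (114 < 234).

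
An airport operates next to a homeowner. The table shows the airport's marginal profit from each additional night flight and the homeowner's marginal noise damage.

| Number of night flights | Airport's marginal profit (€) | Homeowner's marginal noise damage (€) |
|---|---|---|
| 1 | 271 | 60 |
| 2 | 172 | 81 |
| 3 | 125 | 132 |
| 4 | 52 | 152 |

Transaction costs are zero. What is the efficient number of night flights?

2

Bargaining reaches the level where marginal profit last exceeds marginal noise damage.
That holds through level 2 (172 ≥ 81) but not at 3 (125 < 132).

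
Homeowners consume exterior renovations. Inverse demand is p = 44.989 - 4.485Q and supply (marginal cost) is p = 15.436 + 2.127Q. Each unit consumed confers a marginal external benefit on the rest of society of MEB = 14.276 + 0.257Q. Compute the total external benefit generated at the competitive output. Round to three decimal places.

66.375

Market equilibrium (private): 15.436 + 2.127Q = 44.989 - 4.485Q → Q_m = 4.4696.
Total external benefit = ∫₀^{Q_m} (14.276 + 0.257Q) dQ = 14.276×4.4696 + ½×0.257×4.4696² = 66.3751.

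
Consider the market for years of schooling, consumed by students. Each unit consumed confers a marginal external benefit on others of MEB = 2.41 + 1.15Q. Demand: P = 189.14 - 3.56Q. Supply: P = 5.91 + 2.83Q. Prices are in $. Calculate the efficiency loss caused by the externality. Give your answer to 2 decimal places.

DWL = $119.48

Market equilibrium (private): 5.91 + 2.83Q = 189.14 - 3.56Q → Q_m = 28.6745.
Social marginal benefit = demand + MEB = 191.55 - 2.41Q.
Set SMB = MC: 191.55 - 2.41Q = 5.91 + 2.83Q → Q* = 35.4275.
Between Q* and Q_m the wedge SMB − MC runs linearly from 0 to MEB(Q_m), so the loss is a triangle.
DWL = ½ × 6.7530 × 35.3857 = 119.4798.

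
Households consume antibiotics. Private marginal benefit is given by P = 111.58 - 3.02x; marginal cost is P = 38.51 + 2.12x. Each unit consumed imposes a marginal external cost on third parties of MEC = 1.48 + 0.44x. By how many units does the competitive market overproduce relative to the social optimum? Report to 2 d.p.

1.39 units

Market equilibrium (private): 38.51 + 2.12x = 111.58 - 3.02x → x_m = 14.2160.
Social marginal benefit = demand − MEC = 110.10 - 3.46x.
Set SMB = MC: 110.10 - 3.46x = 38.51 + 2.12x → x* = 12.8297.
Gap = |14.2160 − 12.8297| = 1.3863.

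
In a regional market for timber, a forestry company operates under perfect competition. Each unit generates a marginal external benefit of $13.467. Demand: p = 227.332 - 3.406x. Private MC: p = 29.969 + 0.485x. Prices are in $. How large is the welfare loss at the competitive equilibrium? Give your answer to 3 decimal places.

DWL = $23.305

Market equilibrium (private): 29.969 + 0.485x = 227.332 - 3.406x → x_m = 50.7230.
Social marginal cost = private MC − MEB = 16.502 + 0.485x.
Set SMC = demand: 16.502 + 0.485x = 227.332 - 3.406x → x* = 54.1840.
Height of the DWL triangle at x_m is demand(x_m) − SMC(x_m) = MEB(x_m) = 13.4670.
DWL = ½ × 3.4610 × 13.4670 = 23.3046.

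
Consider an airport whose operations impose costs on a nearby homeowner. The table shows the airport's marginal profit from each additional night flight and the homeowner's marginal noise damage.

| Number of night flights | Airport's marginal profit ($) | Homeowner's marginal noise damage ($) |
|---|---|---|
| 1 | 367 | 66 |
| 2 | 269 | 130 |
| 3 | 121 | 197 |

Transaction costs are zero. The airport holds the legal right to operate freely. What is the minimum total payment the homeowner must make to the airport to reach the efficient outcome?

$121

Left alone the airport would choose level 3 (marginal profit stays positive).
Efficient level: k* = 2 (marginal profit ≥ marginal noise damage through 2).
The homeowner must at least cover the airport's forgone profit from cutting 3→2: 121 = 121.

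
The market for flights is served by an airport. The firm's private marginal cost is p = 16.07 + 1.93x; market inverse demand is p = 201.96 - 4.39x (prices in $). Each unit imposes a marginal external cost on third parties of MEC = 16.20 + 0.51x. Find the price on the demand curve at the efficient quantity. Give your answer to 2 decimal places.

P = $92.89

Social marginal cost = private MC + MEC = 32.27 + 2.44x.
Set SMC = demand: 32.27 + 2.44x = 201.96 - 4.39x → x* = 24.8448.
Consumer price on the demand curve at x*: 201.96 − 4.39×24.8448 = 92.8913.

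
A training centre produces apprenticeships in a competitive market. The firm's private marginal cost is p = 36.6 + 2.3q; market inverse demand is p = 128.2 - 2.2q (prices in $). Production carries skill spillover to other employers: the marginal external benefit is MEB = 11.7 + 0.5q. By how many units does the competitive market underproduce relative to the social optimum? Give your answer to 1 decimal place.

Market equilibrium (private): 36.6 + 2.3q = 128.2 - 2.2q → q_m = 20.3556.
Social marginal cost = private MC − MEB = 24.9 + 1.8q.
Set SMC = demand: 24.9 + 1.8q = 128.2 - 2.2q → q* = 25.8250.
Gap = |20.3556 − 25.8250| = 5.4694.

5.5 units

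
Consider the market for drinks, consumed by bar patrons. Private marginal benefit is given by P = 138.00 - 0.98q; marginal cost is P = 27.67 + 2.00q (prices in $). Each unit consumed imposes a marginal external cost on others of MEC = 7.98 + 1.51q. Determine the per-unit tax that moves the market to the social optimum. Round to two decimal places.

Social marginal benefit = demand − MEC = 130.02 - 2.49q.
Set SMB = MC: 130.02 - 2.49q = 27.67 + 2.00q → q* = 22.7951.
The Pigouvian tax equals MEC at q*: 7.98 + 1.51×22.7951 = 42.4006.

tax = $42.40 per unit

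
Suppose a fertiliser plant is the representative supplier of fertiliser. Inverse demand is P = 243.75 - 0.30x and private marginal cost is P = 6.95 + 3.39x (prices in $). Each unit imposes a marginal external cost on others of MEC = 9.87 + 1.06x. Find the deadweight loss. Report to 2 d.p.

DWL = $638.68

Market equilibrium (private): 6.95 + 3.39x = 243.75 - 0.30x → x_m = 64.1734.
Social marginal cost = private MC + MEC = 16.82 + 4.45x.
Set SMC = demand: 16.82 + 4.45x = 243.75 - 0.30x → x* = 47.7747.
The loss is the area between SMC and demand from x* to x_m; with linear curves that's a triangle of height MEC(x_m).
DWL = ½ × 16.3987 × 77.8938 = 638.6785.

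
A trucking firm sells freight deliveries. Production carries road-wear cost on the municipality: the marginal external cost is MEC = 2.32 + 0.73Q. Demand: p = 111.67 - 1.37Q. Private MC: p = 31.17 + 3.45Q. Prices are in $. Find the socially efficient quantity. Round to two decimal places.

Q* = 14.09

Social marginal cost = private MC + MEC = 33.49 + 4.18Q.
Set SMC = demand: 33.49 + 4.18Q = 111.67 - 1.37Q → Q* = 14.0865.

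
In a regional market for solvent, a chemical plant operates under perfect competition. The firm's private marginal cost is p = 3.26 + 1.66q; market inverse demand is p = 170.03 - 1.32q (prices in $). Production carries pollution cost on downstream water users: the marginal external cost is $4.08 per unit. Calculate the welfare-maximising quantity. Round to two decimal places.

Social marginal cost = private MC + MEC = 7.34 + 1.66q.
Set SMC = demand: 7.34 + 1.66q = 170.03 - 1.32q → q* = 54.5940.

q* = 54.59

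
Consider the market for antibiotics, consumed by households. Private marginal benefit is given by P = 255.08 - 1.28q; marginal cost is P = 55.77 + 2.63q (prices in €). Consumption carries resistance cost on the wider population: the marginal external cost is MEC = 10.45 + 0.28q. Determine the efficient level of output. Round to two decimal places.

q* = 45.07

Social marginal benefit = demand − MEC = 244.63 - 1.56q.
Set SMB = MC: 244.63 - 1.56q = 55.77 + 2.63q → q* = 45.0740.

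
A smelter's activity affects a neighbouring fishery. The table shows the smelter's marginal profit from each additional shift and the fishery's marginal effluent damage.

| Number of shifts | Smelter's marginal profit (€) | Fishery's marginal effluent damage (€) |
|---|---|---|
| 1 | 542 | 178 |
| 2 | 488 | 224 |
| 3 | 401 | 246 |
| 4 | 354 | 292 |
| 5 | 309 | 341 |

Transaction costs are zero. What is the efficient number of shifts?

Bargaining reaches the level where marginal profit last exceeds marginal effluent damage.
That holds through level 4 (354 ≥ 292) but not at 5 (309 < 341).

4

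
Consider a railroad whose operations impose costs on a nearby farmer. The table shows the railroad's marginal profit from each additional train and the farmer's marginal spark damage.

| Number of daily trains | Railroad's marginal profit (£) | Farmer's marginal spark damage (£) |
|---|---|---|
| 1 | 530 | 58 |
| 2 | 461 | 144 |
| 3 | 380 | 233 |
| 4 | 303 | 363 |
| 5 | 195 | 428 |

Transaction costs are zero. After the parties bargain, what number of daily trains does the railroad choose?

3

Bargaining reaches the level where marginal profit last exceeds marginal spark damage.
That holds through level 3 (380 ≥ 233) but not at 4 (303 < 363).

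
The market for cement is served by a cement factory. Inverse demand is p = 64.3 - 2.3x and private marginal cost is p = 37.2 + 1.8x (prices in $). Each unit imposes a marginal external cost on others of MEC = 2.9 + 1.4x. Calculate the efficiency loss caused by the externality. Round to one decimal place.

Market equilibrium (private): 37.2 + 1.8x = 64.3 - 2.3x → x_m = 6.6098.
Social marginal cost = private MC + MEC = 40.1 + 3.2x.
Set SMC = demand: 40.1 + 3.2x = 64.3 - 2.3x → x* = 4.4000.
The welfare-loss triangle has base |x_m − x*| and height MEC(x_m) (the vertical gap between SMC and demand is zero at x* and MEC at x_m).
DWL = ½ × 2.2098 × 12.1537 = 13.4286.

DWL = $13.4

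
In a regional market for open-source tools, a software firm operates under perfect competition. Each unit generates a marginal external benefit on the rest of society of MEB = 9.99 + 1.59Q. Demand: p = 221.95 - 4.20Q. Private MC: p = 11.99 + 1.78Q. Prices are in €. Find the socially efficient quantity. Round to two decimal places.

Q* = 50.10

Social marginal cost = private MC − MEB = 2.00 + 0.19Q.
Set SMC = demand: 2.00 + 0.19Q = 221.95 - 4.20Q → Q* = 50.1025.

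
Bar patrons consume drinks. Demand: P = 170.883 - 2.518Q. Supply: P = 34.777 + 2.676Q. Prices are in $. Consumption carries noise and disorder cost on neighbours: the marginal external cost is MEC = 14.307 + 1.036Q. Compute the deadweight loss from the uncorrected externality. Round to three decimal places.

Market equilibrium (private): 34.777 + 2.676Q = 170.883 - 2.518Q → Q_m = 26.2045.
Social marginal benefit = demand − MEC = 156.576 - 3.554Q.
Set SMB = MC: 156.576 - 3.554Q = 34.777 + 2.676Q → Q* = 19.5504.
The loss is the area between SMB and MC from Q* to Q_m; with linear curves that's a triangle of height MEC(Q_m).
DWL = ½ × 6.6541 × 41.4548 = 137.9222.

DWL = $137.922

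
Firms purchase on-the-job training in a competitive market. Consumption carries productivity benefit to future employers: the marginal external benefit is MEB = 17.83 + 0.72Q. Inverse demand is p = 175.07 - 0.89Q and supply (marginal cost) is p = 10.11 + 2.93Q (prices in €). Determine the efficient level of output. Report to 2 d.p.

Q* = 58.96

Social marginal benefit = demand + MEB = 192.90 - 0.17Q.
Set SMB = MC: 192.90 - 0.17Q = 10.11 + 2.93Q → Q* = 58.9645.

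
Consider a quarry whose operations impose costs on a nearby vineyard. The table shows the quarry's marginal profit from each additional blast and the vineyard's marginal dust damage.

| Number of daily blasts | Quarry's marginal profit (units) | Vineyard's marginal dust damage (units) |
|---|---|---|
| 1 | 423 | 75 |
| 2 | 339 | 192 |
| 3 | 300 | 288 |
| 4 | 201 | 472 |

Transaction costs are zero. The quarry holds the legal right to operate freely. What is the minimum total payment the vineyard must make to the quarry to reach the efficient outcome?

Left alone the quarry would choose level 4 (marginal profit stays positive).
Efficient level: k* = 3 (marginal profit ≥ marginal dust damage through 3).
The vineyard must at least cover the quarry's forgone profit from cutting 4→3: 201 = 201.

201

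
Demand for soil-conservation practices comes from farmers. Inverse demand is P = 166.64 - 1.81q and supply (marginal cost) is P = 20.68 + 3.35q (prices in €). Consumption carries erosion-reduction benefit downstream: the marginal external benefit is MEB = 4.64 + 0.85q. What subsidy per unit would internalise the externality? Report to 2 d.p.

subsidy = €34.34 per unit

Social marginal benefit = demand + MEB = 171.28 - 0.96q.
Set SMB = MC: 171.28 - 0.96q = 20.68 + 3.35q → q* = 34.9420.
The Pigouvian subsidy equals MEB at q*: 4.64 + 0.85×34.9420 = 34.3407.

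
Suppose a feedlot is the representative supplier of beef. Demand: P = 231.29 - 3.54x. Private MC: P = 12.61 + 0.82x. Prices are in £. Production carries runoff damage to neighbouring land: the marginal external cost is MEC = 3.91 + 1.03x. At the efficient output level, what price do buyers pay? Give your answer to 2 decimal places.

P = £90.24

Social marginal cost = private MC + MEC = 16.52 + 1.85x.
Set SMC = demand: 16.52 + 1.85x = 231.29 - 3.54x → x* = 39.8460.
Consumer price on the demand curve at x*: 231.29 − 3.54×39.8460 = 90.2352.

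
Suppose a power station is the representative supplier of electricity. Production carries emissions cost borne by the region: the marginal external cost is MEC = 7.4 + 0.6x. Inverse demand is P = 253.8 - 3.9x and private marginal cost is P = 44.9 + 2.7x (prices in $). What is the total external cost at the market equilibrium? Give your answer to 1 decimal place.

$534.8

Market equilibrium (private): 44.9 + 2.7x = 253.8 - 3.9x → x_m = 31.6515.
Total external cost = ∫₀^{x_m} (7.4 + 0.6x) dx = 7.4×31.6515 + ½×0.6×31.6515² = 534.7663.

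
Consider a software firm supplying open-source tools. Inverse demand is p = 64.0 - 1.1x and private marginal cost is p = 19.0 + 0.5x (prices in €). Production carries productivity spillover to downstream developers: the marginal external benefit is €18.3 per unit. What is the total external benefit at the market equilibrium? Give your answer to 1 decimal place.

Market equilibrium (private): 19.0 + 0.5x = 64.0 - 1.1x → x_m = 28.1250.
Total external benefit = MEB × x_m = 18.3 × 28.1250 = 514.6875.

€514.7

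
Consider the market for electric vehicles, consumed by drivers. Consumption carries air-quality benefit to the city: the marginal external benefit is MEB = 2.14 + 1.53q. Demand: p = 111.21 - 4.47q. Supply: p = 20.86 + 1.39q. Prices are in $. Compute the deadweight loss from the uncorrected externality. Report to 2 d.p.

DWL = $76.45

Market equilibrium (private): 20.86 + 1.39q = 111.21 - 4.47q → q_m = 15.4181.
Social marginal benefit = demand + MEB = 113.35 - 2.94q.
Set SMB = MC: 113.35 - 2.94q = 20.86 + 1.39q → q* = 21.3603.
The loss is the area between SMB and MC from q* to q_m; with linear curves that's a triangle of height MEB(q_m).
DWL = ½ × 5.9422 × 25.7297 = 76.4455.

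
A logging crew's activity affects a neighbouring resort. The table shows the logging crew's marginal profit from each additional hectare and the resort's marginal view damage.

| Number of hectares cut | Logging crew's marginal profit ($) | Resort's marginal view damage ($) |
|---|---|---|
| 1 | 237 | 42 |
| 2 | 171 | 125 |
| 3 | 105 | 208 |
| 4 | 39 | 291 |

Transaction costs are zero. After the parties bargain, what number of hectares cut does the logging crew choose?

Bargaining reaches the level where marginal profit last exceeds marginal view damage.
That holds through level 2 (171 ≥ 125) but not at 3 (105 < 208).

2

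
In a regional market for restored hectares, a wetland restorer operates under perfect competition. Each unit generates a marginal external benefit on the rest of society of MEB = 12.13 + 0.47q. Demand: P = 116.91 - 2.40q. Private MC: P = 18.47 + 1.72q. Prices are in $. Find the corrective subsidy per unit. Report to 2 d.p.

subsidy = $26.37 per unit

Social marginal cost = private MC − MEB = 6.34 + 1.25q.
Set SMC = demand: 6.34 + 1.25q = 116.91 - 2.40q → q* = 30.2932.
The Pigouvian subsidy equals MEB at q*: 12.13 + 0.47×30.2932 = 26.3678.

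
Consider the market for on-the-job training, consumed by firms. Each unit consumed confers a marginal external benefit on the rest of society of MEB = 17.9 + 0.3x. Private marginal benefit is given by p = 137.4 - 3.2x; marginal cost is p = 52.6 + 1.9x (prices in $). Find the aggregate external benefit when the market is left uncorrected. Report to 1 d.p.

$339.1

Market equilibrium (private): 52.6 + 1.9x = 137.4 - 3.2x → x_m = 16.6275.
Total external benefit = ∫₀^{x_m} (17.9 + 0.3x) dx = 17.9×16.6275 + ½×0.3×16.6275² = 339.1033.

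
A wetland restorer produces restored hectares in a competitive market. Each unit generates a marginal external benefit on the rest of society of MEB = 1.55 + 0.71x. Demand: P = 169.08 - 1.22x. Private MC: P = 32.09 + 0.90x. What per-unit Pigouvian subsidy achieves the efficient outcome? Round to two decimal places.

subsidy = 71.31 per unit

Social marginal cost = private MC − MEB = 30.54 + 0.19x.
Set SMC = demand: 30.54 + 0.19x = 169.08 - 1.22x → x* = 98.2553.
The Pigouvian subsidy equals MEB at x*: 1.55 + 0.71×98.2553 = 71.3113.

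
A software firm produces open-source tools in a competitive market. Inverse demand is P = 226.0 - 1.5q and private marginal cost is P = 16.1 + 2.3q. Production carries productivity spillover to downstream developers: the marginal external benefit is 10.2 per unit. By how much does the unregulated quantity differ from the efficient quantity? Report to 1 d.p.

2.7 units

Market equilibrium (private): 16.1 + 2.3q = 226.0 - 1.5q → q_m = 55.2368.
Social marginal cost = private MC − MEB = 5.9 + 2.3q.
Set SMC = demand: 5.9 + 2.3q = 226.0 - 1.5q → q* = 57.9211.
Gap = |55.2368 − 57.9211| = 2.6843.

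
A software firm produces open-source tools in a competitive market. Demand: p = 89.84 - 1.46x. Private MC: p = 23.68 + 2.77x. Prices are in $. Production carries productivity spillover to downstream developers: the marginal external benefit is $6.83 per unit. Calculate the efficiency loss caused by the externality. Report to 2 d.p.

DWL = $5.51

Market equilibrium (private): 23.68 + 2.77x = 89.84 - 1.46x → x_m = 15.6407.
Social marginal cost = private MC − MEB = 16.85 + 2.77x.
Set SMC = demand: 16.85 + 2.77x = 89.84 - 1.46x → x* = 17.2553.
The loss is the area between SMC and demand from x* to x_m; with linear curves that's a triangle of height MEB(x_m).
DWL = ½ × 1.6146 × 6.8300 = 5.5139.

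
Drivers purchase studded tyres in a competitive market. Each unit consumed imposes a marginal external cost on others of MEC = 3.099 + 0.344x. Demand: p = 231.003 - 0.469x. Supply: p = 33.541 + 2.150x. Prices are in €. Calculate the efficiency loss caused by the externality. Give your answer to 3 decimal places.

DWL = €142.262

Market equilibrium (private): 33.541 + 2.150x = 231.003 - 0.469x → x_m = 75.3960.
Social marginal benefit = demand − MEC = 227.904 - 0.813x.
Set SMB = MC: 227.904 - 0.813x = 33.541 + 2.150x → x* = 65.5967.
The welfare-loss triangle has base |x_m − x*| and height MEC(x_m) (the vertical gap between SMB and MC is zero at x* and MEC at x_m).
DWL = ½ × 9.7993 × 29.0352 = 142.2623.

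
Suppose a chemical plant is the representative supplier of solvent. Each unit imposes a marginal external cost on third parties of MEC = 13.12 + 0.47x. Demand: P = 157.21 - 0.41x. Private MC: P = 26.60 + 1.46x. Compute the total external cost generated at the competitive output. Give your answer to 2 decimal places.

Market equilibrium (private): 26.60 + 1.46x = 157.21 - 0.41x → x_m = 69.8449.
Total external cost = ∫₀^{x_m} (13.12 + 0.47x) dx = 13.12×69.8449 + ½×0.47×69.8449² = 2062.7680.

2062.77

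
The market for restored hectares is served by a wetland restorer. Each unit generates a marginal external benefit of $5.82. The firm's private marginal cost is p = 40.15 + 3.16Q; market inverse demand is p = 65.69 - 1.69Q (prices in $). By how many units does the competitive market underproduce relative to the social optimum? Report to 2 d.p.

1.20 units

Market equilibrium (private): 40.15 + 3.16Q = 65.69 - 1.69Q → Q_m = 5.2660.
Social marginal cost = private MC − MEB = 34.33 + 3.16Q.
Set SMC = demand: 34.33 + 3.16Q = 65.69 - 1.69Q → Q* = 6.4660.
Gap = |5.2660 − 6.4660| = 1.2000.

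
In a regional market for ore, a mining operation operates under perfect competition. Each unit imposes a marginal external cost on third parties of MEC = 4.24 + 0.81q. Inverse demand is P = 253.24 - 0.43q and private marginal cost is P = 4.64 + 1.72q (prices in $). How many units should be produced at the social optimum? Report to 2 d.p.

q* = 82.55

Social marginal cost = private MC + MEC = 8.88 + 2.53q.
Set SMC = demand: 8.88 + 2.53q = 253.24 - 0.43q → q* = 82.5541.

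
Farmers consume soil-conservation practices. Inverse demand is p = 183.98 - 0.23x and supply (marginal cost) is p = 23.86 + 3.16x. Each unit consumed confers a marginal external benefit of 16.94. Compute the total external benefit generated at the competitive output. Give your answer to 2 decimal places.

Market equilibrium (private): 23.86 + 3.16x = 183.98 - 0.23x → x_m = 47.2330.
Total external benefit = MEB × x_m = 16.94 × 47.2330 = 800.1270.

800.13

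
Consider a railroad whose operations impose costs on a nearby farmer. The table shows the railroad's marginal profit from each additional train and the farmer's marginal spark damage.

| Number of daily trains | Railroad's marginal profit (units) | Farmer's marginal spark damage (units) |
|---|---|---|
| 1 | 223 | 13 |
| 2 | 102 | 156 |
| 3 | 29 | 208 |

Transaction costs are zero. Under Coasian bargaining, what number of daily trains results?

1

Bargaining reaches the level where marginal profit last exceeds marginal spark damage.
That holds through level 1 (223 ≥ 13) but not at 2 (102 < 156).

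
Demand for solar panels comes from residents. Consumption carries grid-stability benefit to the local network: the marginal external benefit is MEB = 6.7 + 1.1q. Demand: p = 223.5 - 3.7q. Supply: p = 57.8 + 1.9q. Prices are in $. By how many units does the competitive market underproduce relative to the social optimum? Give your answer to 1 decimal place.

Market equilibrium (private): 57.8 + 1.9q = 223.5 - 3.7q → q_m = 29.5893.
Social marginal benefit = demand + MEB = 230.2 - 2.6q.
Set SMB = MC: 230.2 - 2.6q = 57.8 + 1.9q → q* = 38.3111.
Gap = |29.5893 − 38.3111| = 8.7218.

8.7 units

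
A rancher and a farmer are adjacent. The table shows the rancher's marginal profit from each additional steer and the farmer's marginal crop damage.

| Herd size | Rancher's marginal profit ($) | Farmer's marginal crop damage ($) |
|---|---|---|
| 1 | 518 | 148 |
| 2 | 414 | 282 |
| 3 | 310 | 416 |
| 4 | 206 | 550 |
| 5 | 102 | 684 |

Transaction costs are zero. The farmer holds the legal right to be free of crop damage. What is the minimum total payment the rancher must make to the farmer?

$430

Efficient level: marginal profit ≥ marginal crop damage through level 2, so k* = 2.
With the farmer holding the right, the rancher must at least compensate total damage at k*: 148 + 282 = 430.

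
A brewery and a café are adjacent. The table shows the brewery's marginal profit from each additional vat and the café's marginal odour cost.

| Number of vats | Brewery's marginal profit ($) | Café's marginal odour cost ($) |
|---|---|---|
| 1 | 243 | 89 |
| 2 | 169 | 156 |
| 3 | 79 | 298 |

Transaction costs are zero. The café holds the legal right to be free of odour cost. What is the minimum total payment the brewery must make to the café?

$245

Efficient level: marginal profit ≥ marginal odour cost through level 2, so k* = 2.
With the café holding the right, the brewery must at least compensate total damage at k*: 89 + 156 = 245.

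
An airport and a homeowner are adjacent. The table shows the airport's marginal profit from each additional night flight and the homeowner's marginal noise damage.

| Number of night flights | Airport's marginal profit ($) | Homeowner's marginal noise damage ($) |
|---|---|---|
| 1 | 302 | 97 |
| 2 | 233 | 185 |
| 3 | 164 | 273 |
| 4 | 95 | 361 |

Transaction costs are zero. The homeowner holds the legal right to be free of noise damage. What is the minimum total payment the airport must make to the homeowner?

Efficient level: marginal profit ≥ marginal noise damage through level 2, so k* = 2.
With the homeowner holding the right, the airport must at least compensate total damage at k*: 97 + 185 = 282.

$282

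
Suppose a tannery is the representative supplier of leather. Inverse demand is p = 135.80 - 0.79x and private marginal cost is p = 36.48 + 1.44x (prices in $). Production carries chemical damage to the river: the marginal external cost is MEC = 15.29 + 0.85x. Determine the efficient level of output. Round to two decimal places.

Social marginal cost = private MC + MEC = 51.77 + 2.29x.
Set SMC = demand: 51.77 + 2.29x = 135.80 - 0.79x → x* = 27.2825.

x* = 27.28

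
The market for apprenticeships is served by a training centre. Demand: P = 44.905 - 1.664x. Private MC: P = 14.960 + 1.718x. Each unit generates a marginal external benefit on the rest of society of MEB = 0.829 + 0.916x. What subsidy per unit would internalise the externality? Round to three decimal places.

Social marginal cost = private MC − MEB = 14.131 + 0.802x.
Set SMC = demand: 14.131 + 0.802x = 44.905 - 1.664x → x* = 12.4793.
The Pigouvian subsidy equals MEB at x*: 0.829 + 0.916×12.4793 = 12.2600.

subsidy = 12.260 per unit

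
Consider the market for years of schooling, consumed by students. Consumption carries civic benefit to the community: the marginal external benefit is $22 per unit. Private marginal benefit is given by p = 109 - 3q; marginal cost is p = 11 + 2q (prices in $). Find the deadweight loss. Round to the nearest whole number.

DWL = $48

Market equilibrium (private): 11 + 2q = 109 - 3q → q_m = 19.6000.
Social marginal benefit = demand + MEB = 131 - 3q.
Set SMB = MC: 131 - 3q = 11 + 2q → q* = 24.0000.
Between q* and q_m the wedge SMB − MC runs linearly from 0 to MEB(q_m), so the loss is a triangle.
DWL = ½ × 4.4000 × 22.0000 = 48.4000.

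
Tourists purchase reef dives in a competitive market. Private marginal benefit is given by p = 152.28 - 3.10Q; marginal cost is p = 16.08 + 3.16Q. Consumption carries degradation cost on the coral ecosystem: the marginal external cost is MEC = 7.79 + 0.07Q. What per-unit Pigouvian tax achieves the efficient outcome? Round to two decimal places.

tax = 9.21 per unit

Social marginal benefit = demand − MEC = 144.49 - 3.17Q.
Set SMB = MC: 144.49 - 3.17Q = 16.08 + 3.16Q → Q* = 20.2859.
The Pigouvian tax equals MEC at Q*: 7.79 + 0.07×20.2859 = 9.2100.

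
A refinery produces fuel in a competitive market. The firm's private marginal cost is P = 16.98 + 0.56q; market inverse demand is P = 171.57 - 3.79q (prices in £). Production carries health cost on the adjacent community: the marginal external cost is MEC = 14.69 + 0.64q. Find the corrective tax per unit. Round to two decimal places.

tax = £32.63 per unit

Social marginal cost = private MC + MEC = 31.67 + 1.20q.
Set SMC = demand: 31.67 + 1.20q = 171.57 - 3.79q → q* = 28.0361.
The Pigouvian tax equals MEC at q*: 14.69 + 0.64×28.0361 = 32.6331.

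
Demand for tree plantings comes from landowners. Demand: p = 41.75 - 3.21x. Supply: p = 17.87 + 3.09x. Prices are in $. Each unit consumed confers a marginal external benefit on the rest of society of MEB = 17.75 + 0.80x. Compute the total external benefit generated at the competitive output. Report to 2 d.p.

Market equilibrium (private): 17.87 + 3.09x = 41.75 - 3.21x → x_m = 3.7905.
Total external benefit = ∫₀^{x_m} (17.75 + 0.80x) dx = 17.75×3.7905 + ½×0.80×3.7905² = 73.0285.

$73.03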